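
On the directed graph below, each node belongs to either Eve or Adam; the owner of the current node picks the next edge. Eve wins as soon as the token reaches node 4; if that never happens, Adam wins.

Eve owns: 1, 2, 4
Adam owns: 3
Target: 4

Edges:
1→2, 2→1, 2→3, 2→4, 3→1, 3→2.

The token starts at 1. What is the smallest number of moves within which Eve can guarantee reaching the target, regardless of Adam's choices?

A0 = {4}
A1: add {2} — 2 (Eve) has 2→4.
A2: add {1} — 1 (Eve) has 1→2.
1 enters the attractor at level 2, so Eve can force the target in 2 moves from there.

2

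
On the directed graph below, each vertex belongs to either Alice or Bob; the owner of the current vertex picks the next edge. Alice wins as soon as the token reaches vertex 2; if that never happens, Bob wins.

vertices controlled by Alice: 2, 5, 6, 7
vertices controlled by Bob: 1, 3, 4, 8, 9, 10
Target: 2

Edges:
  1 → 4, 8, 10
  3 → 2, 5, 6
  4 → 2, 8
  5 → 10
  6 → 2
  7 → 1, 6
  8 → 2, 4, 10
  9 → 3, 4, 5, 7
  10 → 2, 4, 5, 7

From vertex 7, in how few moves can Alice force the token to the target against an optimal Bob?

2

A0 = {2}
A1: add {6} — 6 (Alice) has 6→2.
A2: add {7} — 7 (Alice) has 7→6.
A3 = A2; e.g. 1 (Bob) can still go to 4. Fixed point.
7 enters the attractor at level 2, so Alice can force the target in 2 moves from there.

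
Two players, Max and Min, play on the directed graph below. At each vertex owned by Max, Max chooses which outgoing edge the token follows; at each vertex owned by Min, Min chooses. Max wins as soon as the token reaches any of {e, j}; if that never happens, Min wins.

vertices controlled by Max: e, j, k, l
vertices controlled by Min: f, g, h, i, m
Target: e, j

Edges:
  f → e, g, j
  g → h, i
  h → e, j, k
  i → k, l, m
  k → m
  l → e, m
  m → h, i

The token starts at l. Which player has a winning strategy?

A0 = {e, j}
A1: add {l} — l (Max) has l→e.
A2 = A1; e.g. f (Min) can still go to g. Fixed point.
l ∈ A1, so Max can force the target.

Max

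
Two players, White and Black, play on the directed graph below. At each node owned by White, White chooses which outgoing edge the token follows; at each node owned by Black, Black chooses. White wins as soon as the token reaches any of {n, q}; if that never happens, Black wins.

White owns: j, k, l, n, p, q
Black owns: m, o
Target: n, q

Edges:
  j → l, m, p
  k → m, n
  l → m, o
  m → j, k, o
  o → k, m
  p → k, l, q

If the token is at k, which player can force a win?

White

A0 = {n, q}
A1: add {k, p} — k (White) has k→n; p (White) has p→q.
k ∈ A1, so White can force the target.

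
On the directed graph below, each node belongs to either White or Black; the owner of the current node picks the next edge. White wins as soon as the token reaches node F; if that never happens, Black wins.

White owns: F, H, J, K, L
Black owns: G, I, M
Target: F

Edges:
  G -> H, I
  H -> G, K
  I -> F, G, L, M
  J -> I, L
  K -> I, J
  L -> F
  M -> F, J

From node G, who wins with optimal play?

Black

A0 = {F}
A1: add {L} — L (White) has L→F.
A2: add {J} — J (White) has J→L.
A3: add {K, M} — K (White) has K→J; M (Black): all of {F, J} already in.
A4: add {H} — H (White) has H→K.
A5 = A4; e.g. G (Black) can still go to I. Fixed point.
G never enters the attractor, so Black can avoid the target forever.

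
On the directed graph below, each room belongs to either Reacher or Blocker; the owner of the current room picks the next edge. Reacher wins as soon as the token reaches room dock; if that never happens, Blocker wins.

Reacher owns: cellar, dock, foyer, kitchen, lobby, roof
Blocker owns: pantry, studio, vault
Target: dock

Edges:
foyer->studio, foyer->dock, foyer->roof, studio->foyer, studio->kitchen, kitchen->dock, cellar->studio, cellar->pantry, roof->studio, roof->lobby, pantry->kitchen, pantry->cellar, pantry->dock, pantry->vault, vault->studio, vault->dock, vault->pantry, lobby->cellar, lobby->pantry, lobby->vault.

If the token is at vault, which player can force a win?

Blocker

A0 = {dock}
A1: add {foyer, kitchen} — foyer (Reacher) has foyer→dock; kitchen (Reacher) has kitchen→dock.
A2: add {studio} — studio (Blocker): all of {foyer, kitchen} already in.
A3: add {cellar, roof} — cellar (Reacher) has cellar→studio; roof (Reacher) has roof→studio.
A4: add {lobby} — lobby (Reacher) has lobby→cellar.
A5 = A4; e.g. pantry (Blocker) can still go to vault. Fixed point.
vault never enters the attractor, so Blocker can avoid the target forever.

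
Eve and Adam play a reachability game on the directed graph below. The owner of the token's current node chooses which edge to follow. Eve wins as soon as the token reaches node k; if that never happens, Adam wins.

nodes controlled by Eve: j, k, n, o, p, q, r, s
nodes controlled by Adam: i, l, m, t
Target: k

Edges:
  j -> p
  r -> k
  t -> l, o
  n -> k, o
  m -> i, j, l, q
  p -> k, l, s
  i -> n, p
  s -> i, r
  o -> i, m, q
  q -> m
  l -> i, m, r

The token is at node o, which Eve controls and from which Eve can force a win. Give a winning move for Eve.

A0 = {k}
A1: add {n, p, r} — n (Eve) has n→k; p (Eve) has p→k; r (Eve) has r→k.
A2: add {i, j, s} — i (Adam): all of {n, p} already in; j (Eve) has j→p; s (Eve) has s→r.
A3: add {o} — o (Eve) has o→i.
A4 = A3; e.g. l (Adam) can still go to m. Fixed point.
From o, successor i is in the attractor (rank 2); the other successors m, q are not.

i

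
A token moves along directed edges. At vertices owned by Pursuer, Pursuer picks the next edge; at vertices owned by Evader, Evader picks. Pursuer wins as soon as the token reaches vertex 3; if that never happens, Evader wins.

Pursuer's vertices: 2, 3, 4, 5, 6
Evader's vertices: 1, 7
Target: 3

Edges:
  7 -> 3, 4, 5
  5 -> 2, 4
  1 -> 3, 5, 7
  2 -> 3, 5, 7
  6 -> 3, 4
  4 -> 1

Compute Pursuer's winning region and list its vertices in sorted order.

2, 3, 5, 6

A0 = {3}
A1: add {2, 6} — 2 (Pursuer) has 2→3; 6 (Pursuer) has 6→3.
A2: add {5} — 5 (Pursuer) has 5→2.
A3 = A2; e.g. 1 (Evader) can still go to 7. Fixed point.
Pursuer's winning region = {2, 3, 5, 6}.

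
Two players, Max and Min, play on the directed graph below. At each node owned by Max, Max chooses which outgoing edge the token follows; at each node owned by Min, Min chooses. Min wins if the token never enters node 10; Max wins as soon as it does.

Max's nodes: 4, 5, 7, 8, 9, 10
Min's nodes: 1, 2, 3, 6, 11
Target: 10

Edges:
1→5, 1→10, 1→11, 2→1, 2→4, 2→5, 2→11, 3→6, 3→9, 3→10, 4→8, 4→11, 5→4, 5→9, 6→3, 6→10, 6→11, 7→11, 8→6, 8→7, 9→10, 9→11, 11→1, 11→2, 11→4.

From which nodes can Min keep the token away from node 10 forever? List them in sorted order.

1, 2, 3, 4, 6, 7, 8, 11

A0 = {10}
A1: add {9} — 9 (Max) has 9→10.
A2: add {5} — 5 (Max) has 5→9.
A3 = A2; e.g. 1 (Min) can still go to 11. Fixed point.
Max's attractor = {5, 9, 10}; Min avoids the target exactly from the complement.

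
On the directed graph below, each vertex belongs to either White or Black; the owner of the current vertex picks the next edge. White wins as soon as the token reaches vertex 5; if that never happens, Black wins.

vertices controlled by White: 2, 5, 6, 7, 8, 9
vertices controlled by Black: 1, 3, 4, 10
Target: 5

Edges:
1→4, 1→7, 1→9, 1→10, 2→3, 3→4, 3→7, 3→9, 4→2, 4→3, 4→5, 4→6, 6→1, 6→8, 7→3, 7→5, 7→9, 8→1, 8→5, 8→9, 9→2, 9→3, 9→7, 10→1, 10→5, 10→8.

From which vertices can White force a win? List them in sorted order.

A0 = {5}
A1: add {7, 8} — 7 (White) has 7→5; 8 (White) has 8→5.
A2: add {6, 9} — 6 (White) has 6→8; 9 (White) has 9→7.
A3 = A2; e.g. 1 (Black) can still go to 4. Fixed point.
White's winning region = {5, 6, 7, 8, 9}.

5, 6, 7, 8, 9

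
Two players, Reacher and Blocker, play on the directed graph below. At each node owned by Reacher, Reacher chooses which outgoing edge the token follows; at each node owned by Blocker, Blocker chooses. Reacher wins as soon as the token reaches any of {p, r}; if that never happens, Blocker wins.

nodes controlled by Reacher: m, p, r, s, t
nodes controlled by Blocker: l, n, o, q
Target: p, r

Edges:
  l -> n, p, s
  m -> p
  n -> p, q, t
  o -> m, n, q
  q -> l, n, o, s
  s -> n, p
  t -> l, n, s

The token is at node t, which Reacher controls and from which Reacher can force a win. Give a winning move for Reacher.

s

A0 = {p, r}
A1: add {m, s} — m (Reacher) has m→p; s (Reacher) has s→p.
A2: add {t} — t (Reacher) has t→s.
A3 = A2; e.g. l (Blocker) can still go to n. Fixed point.
From t, successor s is in the attractor (rank 1); the other successors l, n are not.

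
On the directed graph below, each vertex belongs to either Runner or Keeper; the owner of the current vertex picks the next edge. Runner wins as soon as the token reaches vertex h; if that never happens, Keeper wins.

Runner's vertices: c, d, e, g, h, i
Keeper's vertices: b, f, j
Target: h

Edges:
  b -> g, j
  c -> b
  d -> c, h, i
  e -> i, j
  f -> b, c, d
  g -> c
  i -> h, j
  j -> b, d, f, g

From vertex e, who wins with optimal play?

A0 = {h}
A1: add {d, i} — d (Runner) has d→h; i (Runner) has i→h.
A2: add {e} — e (Runner) has e→i.
A3 = A2; e.g. b (Keeper) can still go to g. Fixed point.
e ∈ A2, so Runner can force the target.

Runner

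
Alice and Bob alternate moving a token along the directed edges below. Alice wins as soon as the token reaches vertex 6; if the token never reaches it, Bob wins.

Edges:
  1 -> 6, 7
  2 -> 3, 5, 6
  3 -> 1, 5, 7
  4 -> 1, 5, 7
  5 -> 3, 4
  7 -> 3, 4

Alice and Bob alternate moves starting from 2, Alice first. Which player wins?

Alice

Track states (vertex, player-to-move).
A0 = {(6,Alice), (6,Bob)}
A1: add {(1,Alice), (2,Alice)}.
(2,Alice) ∈ A1 ⇒ Alice forces the target.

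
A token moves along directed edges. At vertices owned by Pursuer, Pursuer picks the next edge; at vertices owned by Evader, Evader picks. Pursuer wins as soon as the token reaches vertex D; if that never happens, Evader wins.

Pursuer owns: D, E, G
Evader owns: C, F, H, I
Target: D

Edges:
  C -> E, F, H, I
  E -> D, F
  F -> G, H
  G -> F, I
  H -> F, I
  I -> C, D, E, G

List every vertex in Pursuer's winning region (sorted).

D, E

A0 = {D}
A1: add {E} — E (Pursuer) has E→D.
A2 = A1; e.g. C (Evader) can still go to F. Fixed point.
Pursuer's winning region = {D, E}.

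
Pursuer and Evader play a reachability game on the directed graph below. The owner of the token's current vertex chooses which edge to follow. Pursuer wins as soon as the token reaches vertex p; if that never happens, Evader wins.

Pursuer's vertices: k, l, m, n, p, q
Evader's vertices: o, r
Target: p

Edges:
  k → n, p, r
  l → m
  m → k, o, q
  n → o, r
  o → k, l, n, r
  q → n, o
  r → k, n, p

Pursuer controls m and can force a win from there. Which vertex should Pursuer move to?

k

A0 = {p}
A1: add {k} — k (Pursuer) has k→p.
A2: add {m} — m (Pursuer) has m→k.
A3: add {l} — l (Pursuer) has l→m.
A4 = A3; e.g. n (Pursuer) has no edge into A3. Fixed point.
From m, successor k is in the attractor (rank 1); the other successors o, q are not.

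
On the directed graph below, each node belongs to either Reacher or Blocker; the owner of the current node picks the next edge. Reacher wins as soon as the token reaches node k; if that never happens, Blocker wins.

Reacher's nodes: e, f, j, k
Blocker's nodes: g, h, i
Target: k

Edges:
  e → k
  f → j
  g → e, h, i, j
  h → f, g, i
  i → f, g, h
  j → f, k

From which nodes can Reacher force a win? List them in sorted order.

A0 = {k}
A1: add {e, j} — e (Reacher) has e→k; j (Reacher) has j→k.
A2: add {f} — f (Reacher) has f→j.
A3 = A2; e.g. g (Blocker) can still go to h. Fixed point.
Reacher's winning region = {e, f, j, k}.

e, f, j, k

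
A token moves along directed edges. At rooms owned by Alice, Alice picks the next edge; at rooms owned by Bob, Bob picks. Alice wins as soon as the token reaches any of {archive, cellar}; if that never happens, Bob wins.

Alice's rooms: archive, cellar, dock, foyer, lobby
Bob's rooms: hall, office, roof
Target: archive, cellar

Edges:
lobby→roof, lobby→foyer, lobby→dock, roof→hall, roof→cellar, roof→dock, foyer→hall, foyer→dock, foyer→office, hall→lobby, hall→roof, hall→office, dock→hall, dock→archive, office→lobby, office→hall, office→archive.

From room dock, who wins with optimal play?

Alice

A0 = {archive, cellar}
A1: add {dock} — dock (Alice) has dock→archive.
dock ∈ A1, so Alice can force the target.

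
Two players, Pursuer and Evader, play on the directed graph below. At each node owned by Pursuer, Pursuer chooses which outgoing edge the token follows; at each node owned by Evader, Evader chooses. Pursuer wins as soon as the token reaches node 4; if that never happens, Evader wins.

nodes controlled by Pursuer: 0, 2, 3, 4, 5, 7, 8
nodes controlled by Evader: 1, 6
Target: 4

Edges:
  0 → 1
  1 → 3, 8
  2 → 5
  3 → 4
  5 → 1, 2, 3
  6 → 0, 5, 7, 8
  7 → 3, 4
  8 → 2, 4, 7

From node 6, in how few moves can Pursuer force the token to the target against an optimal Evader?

4

A0 = {4}
A1: add {3, 7, 8} — 3 (Pursuer) has 3→4; 7 (Pursuer) has 7→4; 8 (Pursuer) has 8→4.
A2: add {1, 5} — 1 (Evader): all of {3, 8} already in; 5 (Pursuer) has 5→3.
A3: add {0, 2} — 0 (Pursuer) has 0→1; 2 (Pursuer) has 2→5.
A4: add {6} — 6 (Evader): all of {0, 5, 7, 8} already in.
A4 = all vertices. Fixed point.
6 enters the attractor at level 4, so Pursuer can force the target in 4 moves from there.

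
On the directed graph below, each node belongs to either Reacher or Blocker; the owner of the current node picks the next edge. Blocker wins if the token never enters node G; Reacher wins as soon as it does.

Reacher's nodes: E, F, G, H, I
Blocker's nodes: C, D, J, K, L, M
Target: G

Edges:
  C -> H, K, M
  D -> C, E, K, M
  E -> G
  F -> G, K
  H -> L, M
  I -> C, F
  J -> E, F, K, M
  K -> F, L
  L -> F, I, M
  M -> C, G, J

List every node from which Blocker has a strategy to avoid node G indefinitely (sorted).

C, D, H, J, K, L, M

A0 = {G}
A1: add {E, F} — E (Reacher) has E→G; F (Reacher) has F→G.
A2: add {I} — I (Reacher) has I→F.
A3 = A2; e.g. C (Blocker) can still go to H. Fixed point.
Reacher's attractor = {E, F, G, I}; Blocker avoids the target exactly from the complement.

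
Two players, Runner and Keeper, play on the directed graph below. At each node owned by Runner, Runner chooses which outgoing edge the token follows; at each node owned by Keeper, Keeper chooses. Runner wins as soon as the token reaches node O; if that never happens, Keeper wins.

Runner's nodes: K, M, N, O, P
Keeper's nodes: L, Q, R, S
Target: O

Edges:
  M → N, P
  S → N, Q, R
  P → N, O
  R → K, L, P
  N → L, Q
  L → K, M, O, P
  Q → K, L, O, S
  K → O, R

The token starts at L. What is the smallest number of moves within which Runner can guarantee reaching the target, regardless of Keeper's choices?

A0 = {O}
A1: add {K, P} — K (Runner) has K→O; P (Runner) has P→O.
A2: add {M} — M (Runner) has M→P.
A3: add {L} — L (Keeper): all of {K, M, O, P} already in.
L enters the attractor at level 3, so Runner can force the target in 3 moves from there.

3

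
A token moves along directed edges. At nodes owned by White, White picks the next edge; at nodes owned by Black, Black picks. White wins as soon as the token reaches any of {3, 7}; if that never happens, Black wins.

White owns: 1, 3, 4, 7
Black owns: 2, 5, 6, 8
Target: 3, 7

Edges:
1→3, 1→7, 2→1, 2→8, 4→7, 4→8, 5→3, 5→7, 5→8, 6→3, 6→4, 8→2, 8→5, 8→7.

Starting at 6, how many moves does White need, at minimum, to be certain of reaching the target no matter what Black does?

2

A0 = {3, 7}
A1: add {1, 4} — 1 (White) has 1→3; 4 (White) has 4→7.
A2: add {6} — 6 (Black): all of {3, 4} already in.
A3 = A2; e.g. 2 (Black) can still go to 8. Fixed point.
6 enters the attractor at level 2, so White can force the target in 2 moves from there.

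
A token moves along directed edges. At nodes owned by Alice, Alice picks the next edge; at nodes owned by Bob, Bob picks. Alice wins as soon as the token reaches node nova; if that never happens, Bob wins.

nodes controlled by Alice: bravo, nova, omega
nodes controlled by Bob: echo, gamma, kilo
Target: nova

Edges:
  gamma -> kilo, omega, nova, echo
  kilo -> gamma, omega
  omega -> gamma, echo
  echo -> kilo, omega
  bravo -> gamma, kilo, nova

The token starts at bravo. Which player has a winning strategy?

Alice

A0 = {nova}
A1: add {bravo} — bravo (Alice) has bravo→nova.
A2 = A1; e.g. gamma (Bob) can still go to kilo. Fixed point.
bravo ∈ A1, so Alice can force the target.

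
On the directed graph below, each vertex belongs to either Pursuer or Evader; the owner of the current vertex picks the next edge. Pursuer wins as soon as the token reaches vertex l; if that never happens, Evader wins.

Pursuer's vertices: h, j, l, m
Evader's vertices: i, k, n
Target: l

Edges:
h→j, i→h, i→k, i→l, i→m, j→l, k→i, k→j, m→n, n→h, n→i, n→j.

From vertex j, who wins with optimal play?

Pursuer

A0 = {l}
A1: add {j} — j (Pursuer) has j→l.
j ∈ A1, so Pursuer can force the target.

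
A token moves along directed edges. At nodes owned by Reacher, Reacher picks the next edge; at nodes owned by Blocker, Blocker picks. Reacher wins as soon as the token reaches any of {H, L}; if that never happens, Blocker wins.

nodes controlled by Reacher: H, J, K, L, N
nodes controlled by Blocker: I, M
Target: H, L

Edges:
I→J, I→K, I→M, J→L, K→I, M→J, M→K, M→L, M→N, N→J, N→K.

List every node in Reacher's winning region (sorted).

H, J, L, N

A0 = {H, L}
A1: add {J} — J (Reacher) has J→L.
A2: add {N} — N (Reacher) has N→J.
A3 = A2; e.g. I (Blocker) can still go to K. Fixed point.
Reacher's winning region = {H, J, L, N}.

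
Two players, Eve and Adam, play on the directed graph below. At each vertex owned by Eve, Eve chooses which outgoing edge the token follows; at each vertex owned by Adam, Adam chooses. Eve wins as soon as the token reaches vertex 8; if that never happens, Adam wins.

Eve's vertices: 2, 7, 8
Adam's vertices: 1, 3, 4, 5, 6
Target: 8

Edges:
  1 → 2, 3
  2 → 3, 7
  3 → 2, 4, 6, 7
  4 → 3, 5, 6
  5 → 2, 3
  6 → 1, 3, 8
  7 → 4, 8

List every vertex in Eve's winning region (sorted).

2, 7, 8

A0 = {8}
A1: add {7} — 7 (Eve) has 7→8.
A2: add {2} — 2 (Eve) has 2→7.
A3 = A2; e.g. 1 (Adam) can still go to 3. Fixed point.
Eve's winning region = {2, 7, 8}.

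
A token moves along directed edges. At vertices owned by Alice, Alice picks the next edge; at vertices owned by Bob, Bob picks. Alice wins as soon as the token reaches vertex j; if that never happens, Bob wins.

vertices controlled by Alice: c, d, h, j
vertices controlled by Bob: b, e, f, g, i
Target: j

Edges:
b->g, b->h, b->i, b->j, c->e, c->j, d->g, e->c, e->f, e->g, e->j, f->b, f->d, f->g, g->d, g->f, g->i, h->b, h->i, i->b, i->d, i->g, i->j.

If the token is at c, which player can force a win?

A0 = {j}
A1: add {c} — c (Alice) has c→j.
A2 = A1; e.g. b (Bob) can still go to g. Fixed point.
c ∈ A1, so Alice can force the target.

Alice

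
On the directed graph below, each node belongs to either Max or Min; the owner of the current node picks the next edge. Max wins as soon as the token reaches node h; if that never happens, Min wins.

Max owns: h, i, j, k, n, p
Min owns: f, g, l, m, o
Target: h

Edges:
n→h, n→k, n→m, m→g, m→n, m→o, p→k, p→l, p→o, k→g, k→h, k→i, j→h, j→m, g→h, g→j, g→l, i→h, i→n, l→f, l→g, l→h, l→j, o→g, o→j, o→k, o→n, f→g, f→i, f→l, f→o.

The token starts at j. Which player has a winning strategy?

A0 = {h}
A1: add {i, j, k, n} — i (Max) has i→h; j (Max) has j→h; k (Max) has k→h; n (Max) has n→h.
j ∈ A1, so Max can force the target.

Max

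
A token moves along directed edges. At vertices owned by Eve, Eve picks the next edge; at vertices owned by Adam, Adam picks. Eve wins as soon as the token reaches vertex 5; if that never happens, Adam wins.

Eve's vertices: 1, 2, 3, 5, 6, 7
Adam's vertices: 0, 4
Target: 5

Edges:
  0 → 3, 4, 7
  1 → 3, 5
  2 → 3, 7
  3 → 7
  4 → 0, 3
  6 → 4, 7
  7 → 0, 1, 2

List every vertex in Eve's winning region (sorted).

1, 2, 3, 5, 6, 7

A0 = {5}
A1: add {1} — 1 (Eve) has 1→5.
A2: add {7} — 7 (Eve) has 7→1.
A3: add {2, 3, 6} — 2 (Eve) has 2→7; 3 (Eve) has 3→7; 6 (Eve) has 6→7.
A4 = A3; e.g. 0 (Adam) can still go to 4. Fixed point.
Eve's winning region = {1, 2, 3, 5, 6, 7}.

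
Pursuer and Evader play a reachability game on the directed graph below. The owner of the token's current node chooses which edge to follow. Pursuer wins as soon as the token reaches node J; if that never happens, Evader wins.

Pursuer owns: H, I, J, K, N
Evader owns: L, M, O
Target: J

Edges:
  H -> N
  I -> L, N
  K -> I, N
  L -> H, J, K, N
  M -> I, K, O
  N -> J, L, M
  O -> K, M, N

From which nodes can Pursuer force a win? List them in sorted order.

H, I, J, K, L, N

A0 = {J}
A1: add {N} — N (Pursuer) has N→J.
A2: add {H, I, K} — H (Pursuer) has H→N; I (Pursuer) has I→N; K (Pursuer) has K→N.
A3: add {L} — L (Evader): all of {H, J, K, N} already in.
A4 = A3; e.g. M (Evader) can still go to O. Fixed point.
Pursuer's winning region = {H, I, J, K, L, N}.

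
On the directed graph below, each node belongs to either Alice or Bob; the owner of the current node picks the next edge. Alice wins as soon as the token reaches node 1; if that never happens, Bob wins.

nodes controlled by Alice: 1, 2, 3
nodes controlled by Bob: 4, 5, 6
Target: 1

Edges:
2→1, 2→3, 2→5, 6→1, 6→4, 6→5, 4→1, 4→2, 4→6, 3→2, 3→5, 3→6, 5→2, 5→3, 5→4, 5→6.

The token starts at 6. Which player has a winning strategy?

Bob

A0 = {1}
A1: add {2} — 2 (Alice) has 2→1.
A2: add {3} — 3 (Alice) has 3→2.
A3 = A2; e.g. 4 (Bob) can still go to 6. Fixed point.
6 never enters the attractor, so Bob can avoid the target forever.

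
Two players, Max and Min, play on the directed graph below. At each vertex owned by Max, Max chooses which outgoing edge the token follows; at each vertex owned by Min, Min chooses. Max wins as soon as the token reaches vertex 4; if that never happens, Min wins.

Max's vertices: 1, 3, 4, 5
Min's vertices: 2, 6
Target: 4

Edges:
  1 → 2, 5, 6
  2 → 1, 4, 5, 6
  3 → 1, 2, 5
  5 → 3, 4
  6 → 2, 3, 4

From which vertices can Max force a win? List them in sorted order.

1, 3, 4, 5

A0 = {4}
A1: add {5} — 5 (Max) has 5→4.
A2: add {1, 3} — 1 (Max) has 1→5; 3 (Max) has 3→5.
A3 = A2; e.g. 2 (Min) can still go to 6. Fixed point.
Max's winning region = {1, 3, 4, 5}.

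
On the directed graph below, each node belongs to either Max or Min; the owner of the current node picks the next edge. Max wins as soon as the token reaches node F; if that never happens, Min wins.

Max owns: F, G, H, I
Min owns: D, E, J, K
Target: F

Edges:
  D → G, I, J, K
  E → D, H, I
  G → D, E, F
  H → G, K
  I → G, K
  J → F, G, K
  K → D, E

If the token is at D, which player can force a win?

A0 = {F}
A1: add {G} — G (Max) has G→F.
A2: add {H, I} — H (Max) has H→G; I (Max) has I→G.
A3 = A2; e.g. D (Min) can still go to J. Fixed point.
D never enters the attractor, so Min can avoid the target forever.

Min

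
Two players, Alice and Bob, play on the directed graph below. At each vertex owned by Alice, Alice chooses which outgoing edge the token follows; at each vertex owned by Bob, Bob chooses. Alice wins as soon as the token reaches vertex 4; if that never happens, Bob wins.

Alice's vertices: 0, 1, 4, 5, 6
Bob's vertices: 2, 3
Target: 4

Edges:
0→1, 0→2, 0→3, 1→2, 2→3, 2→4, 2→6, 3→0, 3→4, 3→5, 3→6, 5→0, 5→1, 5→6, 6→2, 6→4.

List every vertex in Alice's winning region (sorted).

4, 5, 6

A0 = {4}
A1: add {6} — 6 (Alice) has 6→4.
A2: add {5} — 5 (Alice) has 5→6.
A3 = A2; e.g. 0 (Alice) has no edge into A2. Fixed point.
Alice's winning region = {4, 5, 6}.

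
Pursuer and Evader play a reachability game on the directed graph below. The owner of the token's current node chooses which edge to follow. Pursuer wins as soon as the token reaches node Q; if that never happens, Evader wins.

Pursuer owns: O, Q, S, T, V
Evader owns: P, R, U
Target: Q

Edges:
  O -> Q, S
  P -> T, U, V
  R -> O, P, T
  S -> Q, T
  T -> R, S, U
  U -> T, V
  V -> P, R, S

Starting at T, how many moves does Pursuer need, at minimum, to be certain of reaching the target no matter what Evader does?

A0 = {Q}
A1: add {O, S} — O (Pursuer) has O→Q; S (Pursuer) has S→Q.
A2: add {T, V} — T (Pursuer) has T→S; V (Pursuer) has V→S.
T enters the attractor at level 2, so Pursuer can force the target in 2 moves from there.

2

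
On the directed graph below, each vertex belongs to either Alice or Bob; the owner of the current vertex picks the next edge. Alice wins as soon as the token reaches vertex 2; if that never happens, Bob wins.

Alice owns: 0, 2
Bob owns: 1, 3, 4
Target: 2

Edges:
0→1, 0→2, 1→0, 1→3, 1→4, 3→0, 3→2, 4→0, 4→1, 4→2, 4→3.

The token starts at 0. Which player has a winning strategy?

A0 = {2}
A1: add {0} — 0 (Alice) has 0→2.
0 ∈ A1, so Alice can force the target.

Alice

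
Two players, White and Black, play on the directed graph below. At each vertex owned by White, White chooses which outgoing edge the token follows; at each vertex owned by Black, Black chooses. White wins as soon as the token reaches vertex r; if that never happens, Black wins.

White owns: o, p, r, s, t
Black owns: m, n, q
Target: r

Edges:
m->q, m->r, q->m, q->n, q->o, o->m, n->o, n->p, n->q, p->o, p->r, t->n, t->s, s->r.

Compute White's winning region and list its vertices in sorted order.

p, r, s, t

A0 = {r}
A1: add {p, s} — p (White) has p→r; s (White) has s→r.
A2: add {t} — t (White) has t→s.
A3 = A2; e.g. m (Black) can still go to q. Fixed point.
White's winning region = {p, r, s, t}.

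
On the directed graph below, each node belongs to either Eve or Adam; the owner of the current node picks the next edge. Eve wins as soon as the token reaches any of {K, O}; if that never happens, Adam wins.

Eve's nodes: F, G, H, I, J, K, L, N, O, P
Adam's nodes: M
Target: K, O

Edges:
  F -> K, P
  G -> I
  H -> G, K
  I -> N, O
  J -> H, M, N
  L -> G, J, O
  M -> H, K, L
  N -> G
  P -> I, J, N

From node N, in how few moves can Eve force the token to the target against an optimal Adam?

A0 = {K, O}
A1: add {F, H, I, L} — F (Eve) has F→K; H (Eve) has H→K; I (Eve) has I→O; L (Eve) has L→O.
A2: add {G, J, M, P} — G (Eve) has G→I; J (Eve) has J→H; M (Adam): all of {H, K, L} already in; P (Eve) has P→I.
A3: add {N} — N (Eve) has N→G.
A3 = all vertices. Fixed point.
N enters the attractor at level 3, so Eve can force the target in 3 moves from there.

3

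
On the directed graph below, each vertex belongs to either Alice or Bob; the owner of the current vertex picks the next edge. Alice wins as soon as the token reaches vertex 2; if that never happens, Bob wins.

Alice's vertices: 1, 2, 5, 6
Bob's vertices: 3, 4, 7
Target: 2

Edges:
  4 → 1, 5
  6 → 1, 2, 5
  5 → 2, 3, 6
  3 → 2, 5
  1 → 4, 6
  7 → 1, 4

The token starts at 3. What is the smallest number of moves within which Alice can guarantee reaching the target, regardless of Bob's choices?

2

A0 = {2}
A1: add {5, 6} — 5 (Alice) has 5→2; 6 (Alice) has 6→2.
A2: add {1, 3} — 1 (Alice) has 1→6; 3 (Bob): all of {2, 5} already in.
3 enters the attractor at level 2, so Alice can force the target in 2 moves from there.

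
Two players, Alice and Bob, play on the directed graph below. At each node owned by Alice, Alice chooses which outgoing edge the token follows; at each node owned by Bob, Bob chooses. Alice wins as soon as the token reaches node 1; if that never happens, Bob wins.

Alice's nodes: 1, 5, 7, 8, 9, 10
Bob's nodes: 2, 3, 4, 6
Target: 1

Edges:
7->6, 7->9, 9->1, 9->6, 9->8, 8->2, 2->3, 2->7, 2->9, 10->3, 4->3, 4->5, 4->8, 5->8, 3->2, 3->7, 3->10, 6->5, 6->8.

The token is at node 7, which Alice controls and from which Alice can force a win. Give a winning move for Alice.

9

A0 = {1}
A1: add {9} — 9 (Alice) has 9→1.
A2: add {7} — 7 (Alice) has 7→9.
A3 = A2; e.g. 2 (Bob) can still go to 3. Fixed point.
From 7, successor 9 is in the attractor (rank 1); the other successor 6 is not.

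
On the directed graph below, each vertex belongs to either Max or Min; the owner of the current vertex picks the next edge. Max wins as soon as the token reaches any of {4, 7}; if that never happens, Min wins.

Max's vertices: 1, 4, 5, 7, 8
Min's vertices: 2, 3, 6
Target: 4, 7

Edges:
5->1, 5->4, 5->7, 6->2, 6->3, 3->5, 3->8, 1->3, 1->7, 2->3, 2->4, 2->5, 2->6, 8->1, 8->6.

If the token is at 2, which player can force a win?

A0 = {4, 7}
A1: add {1, 5} — 1 (Max) has 1→7; 5 (Max) has 5→4.
A2: add {8} — 8 (Max) has 8→1.
A3: add {3} — 3 (Min): all of {5, 8} already in.
A4 = A3; e.g. 2 (Min) can still go to 6. Fixed point.
2 never enters the attractor, so Min can avoid the target forever.

Min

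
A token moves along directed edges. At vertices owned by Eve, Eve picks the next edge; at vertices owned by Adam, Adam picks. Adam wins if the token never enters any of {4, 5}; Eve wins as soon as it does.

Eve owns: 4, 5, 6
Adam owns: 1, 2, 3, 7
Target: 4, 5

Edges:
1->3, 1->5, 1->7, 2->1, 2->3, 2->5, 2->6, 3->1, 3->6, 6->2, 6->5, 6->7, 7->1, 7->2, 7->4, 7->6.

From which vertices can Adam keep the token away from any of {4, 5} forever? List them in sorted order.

1, 2, 3, 7

A0 = {4, 5}
A1: add {6} — 6 (Eve) has 6→5.
A2 = A1; e.g. 1 (Adam) can still go to 3. Fixed point.
Eve's attractor = {4, 5, 6}; Adam avoids the target exactly from the complement.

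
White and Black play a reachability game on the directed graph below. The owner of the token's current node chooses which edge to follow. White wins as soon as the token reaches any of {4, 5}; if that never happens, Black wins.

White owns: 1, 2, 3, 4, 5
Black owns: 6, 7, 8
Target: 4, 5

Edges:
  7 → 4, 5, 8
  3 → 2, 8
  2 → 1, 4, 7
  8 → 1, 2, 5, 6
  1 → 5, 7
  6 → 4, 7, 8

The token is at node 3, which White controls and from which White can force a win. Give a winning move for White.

A0 = {4, 5}
A1: add {1, 2} — 1 (White) has 1→5; 2 (White) has 2→4.
A2: add {3} — 3 (White) has 3→2.
A3 = A2; e.g. 6 (Black) can still go to 7. Fixed point.
From 3, successor 2 is in the attractor (rank 1); the other successor 8 is not.

2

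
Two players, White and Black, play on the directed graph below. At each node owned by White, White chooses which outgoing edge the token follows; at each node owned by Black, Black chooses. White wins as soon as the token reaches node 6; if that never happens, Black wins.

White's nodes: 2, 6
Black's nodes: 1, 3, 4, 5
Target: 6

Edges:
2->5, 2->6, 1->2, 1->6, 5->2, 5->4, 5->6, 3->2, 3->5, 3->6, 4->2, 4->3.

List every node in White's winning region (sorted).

1, 2, 6

A0 = {6}
A1: add {2} — 2 (White) has 2→6.
A2: add {1} — 1 (Black): all of {2, 6} already in.
A3 = A2; e.g. 3 (Black) can still go to 5. Fixed point.
White's winning region = {1, 2, 6}.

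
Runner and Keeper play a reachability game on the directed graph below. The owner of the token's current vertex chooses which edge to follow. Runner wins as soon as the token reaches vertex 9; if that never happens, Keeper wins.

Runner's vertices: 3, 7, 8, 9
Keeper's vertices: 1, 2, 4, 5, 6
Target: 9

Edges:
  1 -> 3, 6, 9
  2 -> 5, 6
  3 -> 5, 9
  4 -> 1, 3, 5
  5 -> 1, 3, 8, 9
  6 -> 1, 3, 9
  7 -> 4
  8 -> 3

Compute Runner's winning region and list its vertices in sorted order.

A0 = {9}
A1: add {3} — 3 (Runner) has 3→9.
A2: add {8} — 8 (Runner) has 8→3.
A3 = A2; e.g. 1 (Keeper) can still go to 6. Fixed point.
Runner's winning region = {3, 8, 9}.

3, 8, 9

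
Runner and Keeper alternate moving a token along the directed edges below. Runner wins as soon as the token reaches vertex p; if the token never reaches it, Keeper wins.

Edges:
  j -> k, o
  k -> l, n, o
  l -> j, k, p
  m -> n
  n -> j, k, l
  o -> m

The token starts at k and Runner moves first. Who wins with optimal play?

Keeper

Track states (vertex, player-to-move).
A0 = {(p,Runner), (p,Keeper)}
A1: add {(l,Runner)}.
A2 = A1; e.g. (j,Runner) stays out. (k,Runner) never enters ⇒ Keeper avoids the target.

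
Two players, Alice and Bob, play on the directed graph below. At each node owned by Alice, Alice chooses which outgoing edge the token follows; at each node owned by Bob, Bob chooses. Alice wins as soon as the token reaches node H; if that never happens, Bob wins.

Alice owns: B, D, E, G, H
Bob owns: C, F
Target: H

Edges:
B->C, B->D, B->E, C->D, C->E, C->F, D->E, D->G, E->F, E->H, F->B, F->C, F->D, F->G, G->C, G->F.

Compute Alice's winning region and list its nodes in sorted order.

A0 = {H}
A1: add {E} — E (Alice) has E→H.
A2: add {B, D} — B (Alice) has B→E; D (Alice) has D→E.
A3 = A2; e.g. C (Bob) can still go to F. Fixed point.
Alice's winning region = {B, D, E, H}.

B, D, E, H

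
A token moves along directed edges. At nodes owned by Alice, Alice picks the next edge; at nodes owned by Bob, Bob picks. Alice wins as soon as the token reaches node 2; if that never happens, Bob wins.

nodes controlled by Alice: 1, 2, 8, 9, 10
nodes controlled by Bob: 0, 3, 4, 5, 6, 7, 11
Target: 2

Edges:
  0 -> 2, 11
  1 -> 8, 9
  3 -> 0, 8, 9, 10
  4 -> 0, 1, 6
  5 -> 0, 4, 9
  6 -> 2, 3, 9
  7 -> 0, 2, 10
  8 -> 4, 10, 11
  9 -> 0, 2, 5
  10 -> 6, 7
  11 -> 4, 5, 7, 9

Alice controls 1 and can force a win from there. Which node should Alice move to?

9

A0 = {2}
A1: add {9} — 9 (Alice) has 9→2.
A2: add {1} — 1 (Alice) has 1→9.
A3 = A2; e.g. 0 (Bob) can still go to 11. Fixed point.
From 1, successor 9 is in the attractor (rank 1); the other successor 8 is not.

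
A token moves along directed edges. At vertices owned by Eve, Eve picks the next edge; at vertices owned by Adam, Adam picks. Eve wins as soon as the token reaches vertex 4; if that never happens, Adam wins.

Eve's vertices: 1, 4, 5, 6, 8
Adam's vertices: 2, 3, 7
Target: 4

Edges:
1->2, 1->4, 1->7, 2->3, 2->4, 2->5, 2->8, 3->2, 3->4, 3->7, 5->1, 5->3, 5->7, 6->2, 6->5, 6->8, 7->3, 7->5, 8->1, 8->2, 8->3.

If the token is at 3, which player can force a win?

Adam

A0 = {4}
A1: add {1} — 1 (Eve) has 1→4.
A2: add {5, 8} — 5 (Eve) has 5→1; 8 (Eve) has 8→1.
A3: add {6} — 6 (Eve) has 6→5.
A4 = A3; e.g. 2 (Adam) can still go to 3. Fixed point.
3 never enters the attractor, so Adam can avoid the target forever.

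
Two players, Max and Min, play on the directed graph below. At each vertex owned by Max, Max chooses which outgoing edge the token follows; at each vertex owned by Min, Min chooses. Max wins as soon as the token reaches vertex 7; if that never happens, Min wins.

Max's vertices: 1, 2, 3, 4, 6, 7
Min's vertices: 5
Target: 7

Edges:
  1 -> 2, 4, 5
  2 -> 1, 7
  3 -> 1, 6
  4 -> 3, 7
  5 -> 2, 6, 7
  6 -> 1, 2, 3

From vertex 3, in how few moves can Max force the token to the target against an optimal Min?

3

A0 = {7}
A1: add {2, 4} — 2 (Max) has 2→7; 4 (Max) has 4→7.
A2: add {1, 6} — 1 (Max) has 1→2; 6 (Max) has 6→2.
A3: add {3, 5} — 3 (Max) has 3→1; 5 (Min): all of {2, 6, 7} already in.
A3 = all vertices. Fixed point.
3 enters the attractor at level 3, so Max can force the target in 3 moves from there.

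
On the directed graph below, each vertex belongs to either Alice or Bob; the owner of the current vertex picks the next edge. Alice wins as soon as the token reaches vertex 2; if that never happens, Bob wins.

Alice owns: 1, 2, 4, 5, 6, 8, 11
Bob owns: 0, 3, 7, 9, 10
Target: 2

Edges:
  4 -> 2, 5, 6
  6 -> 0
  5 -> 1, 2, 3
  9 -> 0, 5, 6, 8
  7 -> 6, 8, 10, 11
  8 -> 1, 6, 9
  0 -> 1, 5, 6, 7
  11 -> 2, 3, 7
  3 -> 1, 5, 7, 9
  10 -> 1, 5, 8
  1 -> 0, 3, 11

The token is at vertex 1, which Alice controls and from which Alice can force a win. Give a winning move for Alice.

A0 = {2}
A1: add {4, 5, 11} — 4 (Alice) has 4→2; 5 (Alice) has 5→2; 11 (Alice) has 11→2.
A2: add {1} — 1 (Alice) has 1→11.
A3: add {8} — 8 (Alice) has 8→1.
A4: add {10} — 10 (Bob): all of {1, 5, 8} already in.
A5 = A4; e.g. 0 (Bob) can still go to 6. Fixed point.
From 1, successor 11 is in the attractor (rank 1); the other successors 0, 3 are not.

11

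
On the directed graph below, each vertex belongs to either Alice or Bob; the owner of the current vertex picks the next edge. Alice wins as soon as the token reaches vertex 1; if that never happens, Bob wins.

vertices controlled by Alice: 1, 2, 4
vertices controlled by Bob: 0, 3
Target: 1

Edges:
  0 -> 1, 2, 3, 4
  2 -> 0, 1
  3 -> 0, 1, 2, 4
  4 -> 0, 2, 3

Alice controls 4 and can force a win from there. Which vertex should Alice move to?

2

A0 = {1}
A1: add {2} — 2 (Alice) has 2→1.
A2: add {4} — 4 (Alice) has 4→2.
A3 = A2; e.g. 0 (Bob) can still go to 3. Fixed point.
From 4, successor 2 is in the attractor (rank 1); the other successors 0, 3 are not.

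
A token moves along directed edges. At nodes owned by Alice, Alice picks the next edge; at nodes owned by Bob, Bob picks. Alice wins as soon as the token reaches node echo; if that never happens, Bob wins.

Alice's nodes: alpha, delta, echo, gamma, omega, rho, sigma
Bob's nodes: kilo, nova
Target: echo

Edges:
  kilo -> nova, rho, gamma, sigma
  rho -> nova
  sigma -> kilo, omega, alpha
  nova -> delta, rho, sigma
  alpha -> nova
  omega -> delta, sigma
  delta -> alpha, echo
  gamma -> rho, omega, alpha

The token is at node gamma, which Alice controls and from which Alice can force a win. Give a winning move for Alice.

A0 = {echo}
A1: add {delta} — delta (Alice) has delta→echo.
A2: add {omega} — omega (Alice) has omega→delta.
A3: add {gamma, sigma} — gamma (Alice) has gamma→omega; sigma (Alice) has sigma→omega.
A4 = A3; e.g. nova (Bob) can still go to rho. Fixed point.
From gamma, successor omega is in the attractor (rank 2); the other successors alpha, rho are not.

omega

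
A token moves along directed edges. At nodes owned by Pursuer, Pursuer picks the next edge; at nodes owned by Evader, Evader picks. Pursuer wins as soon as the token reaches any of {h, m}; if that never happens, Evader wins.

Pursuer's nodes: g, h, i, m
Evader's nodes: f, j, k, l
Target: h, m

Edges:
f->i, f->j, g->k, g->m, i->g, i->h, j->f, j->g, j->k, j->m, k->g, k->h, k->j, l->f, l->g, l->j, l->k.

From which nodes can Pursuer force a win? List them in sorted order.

A0 = {h, m}
A1: add {g, i} — g (Pursuer) has g→m; i (Pursuer) has i→h.
A2 = A1; e.g. f (Evader) can still go to j. Fixed point.
Pursuer's winning region = {g, h, i, m}.

g, h, i, m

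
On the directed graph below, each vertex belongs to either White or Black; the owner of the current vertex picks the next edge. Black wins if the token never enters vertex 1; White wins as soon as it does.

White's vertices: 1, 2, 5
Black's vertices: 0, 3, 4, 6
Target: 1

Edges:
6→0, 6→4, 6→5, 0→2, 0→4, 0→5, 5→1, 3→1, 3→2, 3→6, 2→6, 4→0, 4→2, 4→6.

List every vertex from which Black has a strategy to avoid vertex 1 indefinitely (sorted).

0, 2, 3, 4, 6

A0 = {1}
A1: add {5} — 5 (White) has 5→1.
A2 = A1; e.g. 0 (Black) can still go to 2. Fixed point.
White's attractor = {1, 5}; Black avoids the target exactly from the complement.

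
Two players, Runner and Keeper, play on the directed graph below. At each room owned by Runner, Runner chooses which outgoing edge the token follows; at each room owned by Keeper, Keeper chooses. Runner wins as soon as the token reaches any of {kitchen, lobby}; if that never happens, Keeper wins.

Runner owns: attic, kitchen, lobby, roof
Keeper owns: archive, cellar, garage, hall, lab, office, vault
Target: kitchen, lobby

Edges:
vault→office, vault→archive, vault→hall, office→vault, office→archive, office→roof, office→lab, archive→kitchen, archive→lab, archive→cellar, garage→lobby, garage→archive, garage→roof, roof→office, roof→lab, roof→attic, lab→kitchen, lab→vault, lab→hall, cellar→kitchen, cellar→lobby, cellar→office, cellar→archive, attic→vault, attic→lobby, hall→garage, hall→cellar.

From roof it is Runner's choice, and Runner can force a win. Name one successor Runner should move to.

A0 = {kitchen, lobby}
A1: add {attic} — attic (Runner) has attic→lobby.
A2: add {roof} — roof (Runner) has roof→attic.
A3 = A2; e.g. vault (Keeper) can still go to office. Fixed point.
From roof, successor attic is in the attractor (rank 1); the other successors lab, office are not.

attic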